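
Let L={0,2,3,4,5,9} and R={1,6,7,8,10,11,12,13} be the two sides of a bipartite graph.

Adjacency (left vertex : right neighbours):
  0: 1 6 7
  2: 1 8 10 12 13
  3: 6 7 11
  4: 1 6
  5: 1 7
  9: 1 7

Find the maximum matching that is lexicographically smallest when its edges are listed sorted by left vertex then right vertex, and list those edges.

|M| = 5 (so the lex-smallest maximum matching has 5 edges)
process left vertices in ascending order; for each, take the smallest-labelled available neighbour that still permits 5 edges overall, or leave it unmatched if none does
lex-smallest matching: {0-1, 2-8, 3-11, 4-6, 5-7}

Lex-smallest maximum matching: {(0,1), (2,8), (3,11), (4,6), (5,7)}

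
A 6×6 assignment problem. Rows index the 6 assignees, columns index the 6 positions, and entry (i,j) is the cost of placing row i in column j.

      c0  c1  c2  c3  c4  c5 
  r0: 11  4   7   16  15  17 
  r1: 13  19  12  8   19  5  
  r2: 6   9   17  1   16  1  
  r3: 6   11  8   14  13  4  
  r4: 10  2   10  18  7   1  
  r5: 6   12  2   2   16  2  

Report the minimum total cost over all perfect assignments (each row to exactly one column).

Minimum assignment cost: 25

optimal assignment: row0→col1 (cost 4), row1→col5 (cost 5), row2→col3 (cost 1), row3→col0 (cost 6), row4→col4 (cost 7), row5→col2 (cost 2)
total = 4 + 5 + 1 + 6 + 7 + 2 = 25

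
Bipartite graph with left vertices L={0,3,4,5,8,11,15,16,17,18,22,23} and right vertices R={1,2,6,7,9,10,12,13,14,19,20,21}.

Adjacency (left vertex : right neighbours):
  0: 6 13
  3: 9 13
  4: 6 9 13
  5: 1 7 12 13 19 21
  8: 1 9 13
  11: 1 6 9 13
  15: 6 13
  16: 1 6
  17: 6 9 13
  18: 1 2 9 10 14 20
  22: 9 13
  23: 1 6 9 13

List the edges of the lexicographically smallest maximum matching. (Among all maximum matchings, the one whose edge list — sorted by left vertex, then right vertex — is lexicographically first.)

|M| = 6 (so the lex-smallest maximum matching has 6 edges)
process left vertices in ascending order; for each, take the smallest-labelled available neighbour that still permits 6 edges overall, or leave it unmatched if none does
lex-smallest matching: {0-6, 3-9, 4-13, 5-7, 8-1, 18-2}

Lex-smallest maximum matching: {(0,6), (3,9), (4,13), (5,7), (8,1), (18,2)}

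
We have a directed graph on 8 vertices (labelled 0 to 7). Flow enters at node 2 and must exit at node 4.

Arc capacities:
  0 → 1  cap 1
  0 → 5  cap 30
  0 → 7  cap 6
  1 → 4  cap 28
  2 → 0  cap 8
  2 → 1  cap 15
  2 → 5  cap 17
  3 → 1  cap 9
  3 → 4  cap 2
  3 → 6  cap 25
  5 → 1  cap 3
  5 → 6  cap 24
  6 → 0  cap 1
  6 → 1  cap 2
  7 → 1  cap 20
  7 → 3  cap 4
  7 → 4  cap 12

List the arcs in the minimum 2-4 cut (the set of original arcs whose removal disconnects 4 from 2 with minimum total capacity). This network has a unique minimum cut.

Min-cut arcs: {(0,1), (0,7), (2,1), (5,1), (6,1)} (total capacity 27)

augment #1: 2→1→4 push 15
augment #2: 2→0→1→4 push 1
augment #3: 2→0→7→4 push 6
augment #4: 2→5→1→4 push 3
augment #5: 2→5→6→1→4 push 2
max flow = 27; residual-reachable set from 2 gives S-side
cut edges (S→T): {(0,1), (0,7), (2,1), (5,1), (6,1)} total cap 27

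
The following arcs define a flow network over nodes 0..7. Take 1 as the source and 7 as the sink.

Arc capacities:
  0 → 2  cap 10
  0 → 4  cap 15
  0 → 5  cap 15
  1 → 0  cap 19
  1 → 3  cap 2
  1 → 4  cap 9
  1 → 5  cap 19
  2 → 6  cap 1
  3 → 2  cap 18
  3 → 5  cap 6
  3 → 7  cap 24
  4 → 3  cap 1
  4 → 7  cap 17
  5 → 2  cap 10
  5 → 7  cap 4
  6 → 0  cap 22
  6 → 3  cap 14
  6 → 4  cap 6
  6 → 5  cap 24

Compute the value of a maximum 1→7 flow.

augment #1: 1→3→7 bottleneck 2, total now 2
augment #2: 1→4→7 bottleneck 9, total now 11
augment #3: 1→5→7 bottleneck 4, total now 15
augment #4: 1→0→4→7 bottleneck 8, total now 23
augment #5: 1→0→4→3→7 bottleneck 1, total now 24
augment #6: 1→0→2→6→3→7 bottleneck 1, total now 25

Maximum flow value: 25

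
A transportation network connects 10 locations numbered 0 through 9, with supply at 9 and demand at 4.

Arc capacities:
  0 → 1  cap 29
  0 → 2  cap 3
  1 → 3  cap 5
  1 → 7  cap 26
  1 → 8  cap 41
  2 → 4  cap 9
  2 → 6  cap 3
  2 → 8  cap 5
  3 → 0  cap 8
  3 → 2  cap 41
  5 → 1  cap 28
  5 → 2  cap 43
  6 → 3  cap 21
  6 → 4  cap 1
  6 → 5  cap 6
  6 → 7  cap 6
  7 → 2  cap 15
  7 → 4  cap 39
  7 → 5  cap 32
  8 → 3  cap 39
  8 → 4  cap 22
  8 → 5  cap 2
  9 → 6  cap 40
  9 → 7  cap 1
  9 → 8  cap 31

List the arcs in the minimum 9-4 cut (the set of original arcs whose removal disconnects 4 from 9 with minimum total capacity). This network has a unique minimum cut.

Min-cut arcs: {(2,4), (3,0), (6,4), (6,5), (6,7), (8,4), (8,5), (9,7)} (total capacity 55)

augment #1: 9→6→4 push 1
augment #2: 9→7→4 push 1
augment #3: 9→8→4 push 22
augment #4: 9→6→7→4 push 6
augment #5: 9→6→3→2→4 push 9
augment #6: 9→6→5→1→7→4 push 6
augment #7: 9→8→5→1→7→4 push 2
augment #8: 9→6→3→0→1→7→4 push 8
max flow = 55; residual-reachable set from 9 gives S-side
cut edges (S→T): {(2,4), (3,0), (6,4), (6,5), (6,7), (8,4), (8,5), (9,7)} total cap 55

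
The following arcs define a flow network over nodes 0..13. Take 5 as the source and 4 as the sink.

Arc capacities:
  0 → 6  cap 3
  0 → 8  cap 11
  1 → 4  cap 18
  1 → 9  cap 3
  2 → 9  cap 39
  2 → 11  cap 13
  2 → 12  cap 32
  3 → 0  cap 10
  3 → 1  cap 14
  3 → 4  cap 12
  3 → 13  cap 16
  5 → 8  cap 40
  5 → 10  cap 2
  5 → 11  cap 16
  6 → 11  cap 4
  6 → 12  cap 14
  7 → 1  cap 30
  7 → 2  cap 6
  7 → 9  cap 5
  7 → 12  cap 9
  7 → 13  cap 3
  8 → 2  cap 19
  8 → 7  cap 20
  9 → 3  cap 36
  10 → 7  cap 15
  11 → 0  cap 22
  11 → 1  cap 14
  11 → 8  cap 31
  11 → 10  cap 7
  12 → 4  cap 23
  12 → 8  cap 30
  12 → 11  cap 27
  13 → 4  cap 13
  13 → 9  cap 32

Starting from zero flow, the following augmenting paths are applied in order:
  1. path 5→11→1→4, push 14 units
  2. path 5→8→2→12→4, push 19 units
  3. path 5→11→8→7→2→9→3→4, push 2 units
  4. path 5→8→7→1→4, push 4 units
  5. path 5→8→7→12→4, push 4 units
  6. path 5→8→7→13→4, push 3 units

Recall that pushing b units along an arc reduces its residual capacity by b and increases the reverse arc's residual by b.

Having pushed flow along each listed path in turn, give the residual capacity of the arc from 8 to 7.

Residual capacity of (8,7): 7

after path 1 (5→11→1→4, push 14): res(8,7)=20
after path 2 (5→8→2→12→4, push 19): res(8,7)=20
after path 3 (5→11→8→7→2→9→3→4, push 2): res(8,7)=18
after path 4 (5→8→7→1→4, push 4): res(8,7)=14
after path 5 (5→8→7→12→4, push 4): res(8,7)=10
after path 6 (5→8→7→13→4, push 3): res(8,7)=7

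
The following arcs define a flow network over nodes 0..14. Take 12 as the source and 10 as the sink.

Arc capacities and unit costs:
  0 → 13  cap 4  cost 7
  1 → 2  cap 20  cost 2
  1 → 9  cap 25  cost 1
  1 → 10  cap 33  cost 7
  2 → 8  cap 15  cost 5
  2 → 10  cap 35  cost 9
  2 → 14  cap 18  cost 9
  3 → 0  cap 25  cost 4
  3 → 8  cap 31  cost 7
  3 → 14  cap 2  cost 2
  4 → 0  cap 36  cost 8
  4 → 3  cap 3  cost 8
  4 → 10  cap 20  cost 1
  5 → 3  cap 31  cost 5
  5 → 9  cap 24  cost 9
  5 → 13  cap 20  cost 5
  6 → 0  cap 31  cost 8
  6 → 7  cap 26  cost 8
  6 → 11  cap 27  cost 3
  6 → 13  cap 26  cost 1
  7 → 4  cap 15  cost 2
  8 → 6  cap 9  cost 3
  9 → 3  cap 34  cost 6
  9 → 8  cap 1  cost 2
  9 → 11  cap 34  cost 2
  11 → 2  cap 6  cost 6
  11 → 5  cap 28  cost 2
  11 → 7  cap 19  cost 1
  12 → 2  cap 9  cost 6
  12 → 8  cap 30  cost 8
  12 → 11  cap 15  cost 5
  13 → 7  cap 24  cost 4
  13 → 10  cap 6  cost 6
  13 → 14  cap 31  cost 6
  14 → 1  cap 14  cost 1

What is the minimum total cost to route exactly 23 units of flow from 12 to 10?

Minimum cost for 23 units: 255

shortest-cost path #1: 12→11→7→4→10 push 15 @ unit cost 9 (adds 135)
shortest-cost path #2: 12→2→10 push 8 @ unit cost 15 (adds 120)
total cost = 255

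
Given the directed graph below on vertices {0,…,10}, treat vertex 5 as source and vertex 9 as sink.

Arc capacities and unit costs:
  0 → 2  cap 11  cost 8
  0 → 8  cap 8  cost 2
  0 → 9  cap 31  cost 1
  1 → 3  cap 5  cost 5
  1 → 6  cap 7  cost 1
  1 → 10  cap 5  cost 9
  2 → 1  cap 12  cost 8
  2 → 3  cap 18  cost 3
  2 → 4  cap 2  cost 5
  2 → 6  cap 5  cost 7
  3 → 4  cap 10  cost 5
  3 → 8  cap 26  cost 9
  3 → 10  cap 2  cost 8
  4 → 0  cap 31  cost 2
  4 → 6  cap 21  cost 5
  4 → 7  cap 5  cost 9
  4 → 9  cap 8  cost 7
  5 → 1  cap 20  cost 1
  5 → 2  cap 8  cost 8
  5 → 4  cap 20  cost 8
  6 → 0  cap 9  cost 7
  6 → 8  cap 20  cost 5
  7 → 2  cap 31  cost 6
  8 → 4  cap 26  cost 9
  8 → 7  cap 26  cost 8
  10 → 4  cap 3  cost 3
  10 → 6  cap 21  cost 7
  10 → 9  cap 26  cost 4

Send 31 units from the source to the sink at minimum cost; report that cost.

Minimum cost for 31 units: 346

shortest-cost path #1: 5→1→6→0→9 push 7 @ unit cost 10 (adds 70)
shortest-cost path #2: 5→4→0→9 push 20 @ unit cost 11 (adds 220)
shortest-cost path #3: 5→1→10→9 push 4 @ unit cost 14 (adds 56)
total cost = 346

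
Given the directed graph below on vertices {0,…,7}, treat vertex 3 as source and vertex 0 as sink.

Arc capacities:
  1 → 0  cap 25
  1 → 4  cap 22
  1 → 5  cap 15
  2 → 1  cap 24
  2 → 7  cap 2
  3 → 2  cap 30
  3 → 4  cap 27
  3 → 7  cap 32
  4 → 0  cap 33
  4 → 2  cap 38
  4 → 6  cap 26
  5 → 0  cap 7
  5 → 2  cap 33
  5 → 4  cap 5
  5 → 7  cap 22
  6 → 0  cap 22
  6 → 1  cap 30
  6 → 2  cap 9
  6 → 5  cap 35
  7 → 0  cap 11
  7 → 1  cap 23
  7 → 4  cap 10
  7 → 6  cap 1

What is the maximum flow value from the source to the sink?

augment #1: 3→4→0 bottleneck 27, total now 27
augment #2: 3→7→0 bottleneck 11, total now 38
augment #3: 3→2→1→0 bottleneck 24, total now 62
augment #4: 3→7→1→0 bottleneck 1, total now 63
augment #5: 3→7→4→0 bottleneck 6, total now 69
augment #6: 3→7→6→0 bottleneck 1, total now 70
augment #7: 3→7→1→5→0 bottleneck 7, total now 77
augment #8: 3→7→4→6→0 bottleneck 4, total now 81
augment #9: 3→7→1→4→6→0 bottleneck 2, total now 83
augment #10: 3→2→7→1→4→6→0 bottleneck 2, total now 85

Maximum flow value: 85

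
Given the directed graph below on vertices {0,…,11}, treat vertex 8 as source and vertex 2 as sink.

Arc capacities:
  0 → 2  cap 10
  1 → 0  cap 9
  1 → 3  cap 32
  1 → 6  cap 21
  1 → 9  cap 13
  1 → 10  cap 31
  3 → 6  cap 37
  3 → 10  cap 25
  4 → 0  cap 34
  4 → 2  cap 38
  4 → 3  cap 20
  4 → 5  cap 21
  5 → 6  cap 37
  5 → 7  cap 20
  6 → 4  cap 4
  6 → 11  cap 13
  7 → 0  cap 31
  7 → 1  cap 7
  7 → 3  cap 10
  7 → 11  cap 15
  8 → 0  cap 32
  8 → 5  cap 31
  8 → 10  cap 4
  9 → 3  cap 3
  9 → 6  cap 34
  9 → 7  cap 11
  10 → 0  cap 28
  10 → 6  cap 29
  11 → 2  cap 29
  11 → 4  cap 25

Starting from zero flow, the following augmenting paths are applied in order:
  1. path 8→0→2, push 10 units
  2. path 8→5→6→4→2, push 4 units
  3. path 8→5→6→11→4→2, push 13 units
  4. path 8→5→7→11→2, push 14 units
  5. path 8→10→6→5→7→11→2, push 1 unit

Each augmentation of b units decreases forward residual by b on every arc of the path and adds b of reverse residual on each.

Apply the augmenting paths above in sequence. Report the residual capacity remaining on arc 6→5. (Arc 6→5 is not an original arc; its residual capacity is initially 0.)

Residual capacity of (6,5): 16

after path 1 (8→0→2, push 10): res(6,5)=0
after path 2 (8→5→6→4→2, push 4): res(6,5)=4
after path 3 (8→5→6→11→4→2, push 13): res(6,5)=17
after path 4 (8→5→7→11→2, push 14): res(6,5)=17
after path 5 (8→10→6→5→7→11→2, push 1): res(6,5)=16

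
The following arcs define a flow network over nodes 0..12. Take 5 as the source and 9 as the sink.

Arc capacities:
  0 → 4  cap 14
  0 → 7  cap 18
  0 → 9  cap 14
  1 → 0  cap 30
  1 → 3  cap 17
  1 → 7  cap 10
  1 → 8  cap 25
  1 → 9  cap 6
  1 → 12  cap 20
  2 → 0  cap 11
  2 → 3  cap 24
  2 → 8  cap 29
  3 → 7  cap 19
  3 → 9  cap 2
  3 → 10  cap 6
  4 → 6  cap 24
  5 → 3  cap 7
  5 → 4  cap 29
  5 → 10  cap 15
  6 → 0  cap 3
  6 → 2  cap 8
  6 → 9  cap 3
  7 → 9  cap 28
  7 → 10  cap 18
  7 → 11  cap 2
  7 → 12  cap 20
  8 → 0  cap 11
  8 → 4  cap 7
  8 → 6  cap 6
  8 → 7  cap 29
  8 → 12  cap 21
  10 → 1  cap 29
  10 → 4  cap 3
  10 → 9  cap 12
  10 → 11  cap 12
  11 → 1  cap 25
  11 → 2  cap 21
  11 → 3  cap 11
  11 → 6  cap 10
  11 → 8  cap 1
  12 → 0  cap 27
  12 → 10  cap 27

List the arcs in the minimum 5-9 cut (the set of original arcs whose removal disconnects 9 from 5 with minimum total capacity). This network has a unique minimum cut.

augment #1: 5→3→9 push 2
augment #2: 5→10→9 push 12
augment #3: 5→3→7→9 push 5
augment #4: 5→4→6→9 push 3
augment #5: 5→10→1→9 push 3
augment #6: 5→4→6→0→9 push 3
augment #7: 5→4→6→2→0→9 push 8
max flow = 36; residual-reachable set from 5 gives S-side
cut edges (S→T): {(5,3), (5,10), (6,0), (6,2), (6,9)} total cap 36

Min-cut arcs: {(5,3), (5,10), (6,0), (6,2), (6,9)} (total capacity 36)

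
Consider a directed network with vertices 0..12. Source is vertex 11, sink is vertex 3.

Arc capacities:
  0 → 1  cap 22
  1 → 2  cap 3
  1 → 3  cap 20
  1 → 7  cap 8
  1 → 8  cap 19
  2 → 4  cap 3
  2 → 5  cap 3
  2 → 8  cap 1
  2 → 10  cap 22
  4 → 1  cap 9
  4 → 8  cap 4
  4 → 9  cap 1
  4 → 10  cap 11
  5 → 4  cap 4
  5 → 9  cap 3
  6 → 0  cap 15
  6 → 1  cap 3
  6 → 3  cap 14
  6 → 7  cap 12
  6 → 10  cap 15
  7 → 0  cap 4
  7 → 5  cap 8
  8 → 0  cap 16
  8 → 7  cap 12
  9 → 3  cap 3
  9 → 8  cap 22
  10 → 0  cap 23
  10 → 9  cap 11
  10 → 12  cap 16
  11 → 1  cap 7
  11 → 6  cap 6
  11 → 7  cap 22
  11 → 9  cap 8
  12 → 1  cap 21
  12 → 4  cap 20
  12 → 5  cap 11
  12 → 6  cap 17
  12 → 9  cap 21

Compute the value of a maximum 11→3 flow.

augment #1: 11→1→3 bottleneck 7, total now 7
augment #2: 11→6→3 bottleneck 6, total now 13
augment #3: 11→9→3 bottleneck 3, total now 16
augment #4: 11→7→0→1→3 bottleneck 4, total now 20
augment #5: 11→7→5→4→1→3 bottleneck 4, total now 24
augment #6: 11→9→8→0→1→3 bottleneck 5, total now 29
augment #7: 11→7→5→9→8→0→1→2→10→12→6→3 bottleneck 3, total now 32

Maximum flow value: 32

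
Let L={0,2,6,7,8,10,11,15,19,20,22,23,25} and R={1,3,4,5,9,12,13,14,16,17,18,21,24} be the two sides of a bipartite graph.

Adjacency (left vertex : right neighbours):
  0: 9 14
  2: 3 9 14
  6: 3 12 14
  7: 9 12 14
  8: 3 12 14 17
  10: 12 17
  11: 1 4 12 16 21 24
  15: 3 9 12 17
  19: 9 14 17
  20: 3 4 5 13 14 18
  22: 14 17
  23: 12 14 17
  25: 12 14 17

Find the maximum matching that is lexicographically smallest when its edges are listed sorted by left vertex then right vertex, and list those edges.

|M| = 7 (so the lex-smallest maximum matching has 7 edges)
process left vertices in ascending order; for each, take the smallest-labelled available neighbour that still permits 7 edges overall, or leave it unmatched if none does
lex-smallest matching: {0-9, 2-3, 6-12, 7-14, 8-17, 11-1, 20-4}

Lex-smallest maximum matching: {(0,9), (2,3), (6,12), (7,14), (8,17), (11,1), (20,4)}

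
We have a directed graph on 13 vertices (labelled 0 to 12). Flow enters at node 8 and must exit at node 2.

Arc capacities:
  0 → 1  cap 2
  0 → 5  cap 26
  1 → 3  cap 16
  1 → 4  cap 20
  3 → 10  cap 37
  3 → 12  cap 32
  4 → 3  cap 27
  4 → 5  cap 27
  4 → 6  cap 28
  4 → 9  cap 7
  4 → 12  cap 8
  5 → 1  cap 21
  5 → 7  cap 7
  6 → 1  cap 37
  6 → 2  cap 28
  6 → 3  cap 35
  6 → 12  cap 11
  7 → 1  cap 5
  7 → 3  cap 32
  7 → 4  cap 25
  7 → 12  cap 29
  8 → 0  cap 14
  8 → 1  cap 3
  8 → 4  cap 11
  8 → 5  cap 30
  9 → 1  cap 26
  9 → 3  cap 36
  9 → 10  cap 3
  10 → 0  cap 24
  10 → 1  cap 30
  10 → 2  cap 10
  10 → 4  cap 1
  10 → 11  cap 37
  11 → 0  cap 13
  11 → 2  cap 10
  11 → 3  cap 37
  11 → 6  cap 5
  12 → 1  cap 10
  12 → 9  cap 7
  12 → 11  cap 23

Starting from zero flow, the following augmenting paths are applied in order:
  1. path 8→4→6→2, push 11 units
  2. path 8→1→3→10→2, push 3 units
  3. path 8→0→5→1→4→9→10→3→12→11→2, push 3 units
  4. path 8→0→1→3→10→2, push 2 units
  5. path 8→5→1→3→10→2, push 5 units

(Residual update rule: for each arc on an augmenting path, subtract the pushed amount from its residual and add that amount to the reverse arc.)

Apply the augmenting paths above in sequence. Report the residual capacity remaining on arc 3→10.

Residual capacity of (3,10): 30

after path 1 (8→4→6→2, push 11): res(3,10)=37
after path 2 (8→1→3→10→2, push 3): res(3,10)=34
after path 3 (8→0→5→1→4→9→10→3→12→11→2, push 3): res(3,10)=37
after path 4 (8→0→1→3→10→2, push 2): res(3,10)=35
after path 5 (8→5→1→3→10→2, push 5): res(3,10)=30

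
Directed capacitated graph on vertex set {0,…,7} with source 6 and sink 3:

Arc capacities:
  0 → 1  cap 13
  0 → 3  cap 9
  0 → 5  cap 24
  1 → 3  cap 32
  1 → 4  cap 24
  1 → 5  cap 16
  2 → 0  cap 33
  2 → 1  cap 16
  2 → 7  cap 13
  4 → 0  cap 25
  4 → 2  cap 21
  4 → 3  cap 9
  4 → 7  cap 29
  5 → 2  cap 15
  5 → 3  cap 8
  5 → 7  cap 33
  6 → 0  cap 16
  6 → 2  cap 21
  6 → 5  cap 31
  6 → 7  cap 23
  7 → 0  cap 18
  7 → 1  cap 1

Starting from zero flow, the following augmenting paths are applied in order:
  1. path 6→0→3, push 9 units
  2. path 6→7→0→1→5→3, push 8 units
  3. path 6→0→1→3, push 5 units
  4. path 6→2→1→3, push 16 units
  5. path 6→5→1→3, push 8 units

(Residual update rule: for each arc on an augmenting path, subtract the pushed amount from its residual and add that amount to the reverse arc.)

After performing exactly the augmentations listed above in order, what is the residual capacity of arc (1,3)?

after path 1 (6→0→3, push 9): res(1,3)=32
after path 2 (6→7→0→1→5→3, push 8): res(1,3)=32
after path 3 (6→0→1→3, push 5): res(1,3)=27
after path 4 (6→2→1→3, push 16): res(1,3)=11
after path 5 (6→5→1→3, push 8): res(1,3)=3

Residual capacity of (1,3): 3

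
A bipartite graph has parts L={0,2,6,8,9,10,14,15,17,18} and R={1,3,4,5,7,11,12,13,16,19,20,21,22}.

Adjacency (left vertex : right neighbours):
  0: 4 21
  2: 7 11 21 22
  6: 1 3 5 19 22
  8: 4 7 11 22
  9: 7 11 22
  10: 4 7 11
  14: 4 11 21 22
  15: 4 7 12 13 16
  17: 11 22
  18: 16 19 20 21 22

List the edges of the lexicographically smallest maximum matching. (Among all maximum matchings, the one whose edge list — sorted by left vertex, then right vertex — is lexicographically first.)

|M| = 8 (so the lex-smallest maximum matching has 8 edges)
process left vertices in ascending order; for each, take the smallest-labelled available neighbour that still permits 8 edges overall, or leave it unmatched if none does
lex-smallest matching: {0-4, 2-7, 6-1, 8-11, 9-22, 14-21, 15-12, 18-16}

Lex-smallest maximum matching: {(0,4), (2,7), (6,1), (8,11), (9,22), (14,21), (15,12), (18,16)}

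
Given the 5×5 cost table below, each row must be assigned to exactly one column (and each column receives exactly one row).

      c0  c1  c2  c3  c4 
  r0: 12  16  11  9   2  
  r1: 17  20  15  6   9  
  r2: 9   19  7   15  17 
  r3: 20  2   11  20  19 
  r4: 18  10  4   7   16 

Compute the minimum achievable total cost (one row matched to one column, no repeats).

optimal assignment: row0→col4 (cost 2), row1→col3 (cost 6), row2→col0 (cost 9), row3→col1 (cost 2), row4→col2 (cost 4)
total = 2 + 6 + 9 + 2 + 4 = 23

Minimum assignment cost: 23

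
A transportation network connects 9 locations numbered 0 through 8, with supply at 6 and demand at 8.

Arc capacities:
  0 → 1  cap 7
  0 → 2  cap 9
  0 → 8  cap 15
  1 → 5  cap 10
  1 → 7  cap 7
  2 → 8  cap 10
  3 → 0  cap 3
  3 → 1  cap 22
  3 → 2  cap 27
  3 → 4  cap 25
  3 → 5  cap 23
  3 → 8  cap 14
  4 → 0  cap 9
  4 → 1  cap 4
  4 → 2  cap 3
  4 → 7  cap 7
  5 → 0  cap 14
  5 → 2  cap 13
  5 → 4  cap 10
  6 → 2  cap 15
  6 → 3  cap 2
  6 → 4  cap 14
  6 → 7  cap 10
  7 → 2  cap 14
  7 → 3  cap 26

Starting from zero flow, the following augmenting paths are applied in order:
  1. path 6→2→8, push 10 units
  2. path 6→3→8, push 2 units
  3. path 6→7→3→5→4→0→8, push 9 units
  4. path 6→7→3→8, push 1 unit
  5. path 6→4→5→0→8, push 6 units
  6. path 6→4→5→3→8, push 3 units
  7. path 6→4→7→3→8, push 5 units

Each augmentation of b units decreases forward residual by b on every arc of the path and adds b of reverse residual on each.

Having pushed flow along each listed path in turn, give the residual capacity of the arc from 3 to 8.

after path 1 (6→2→8, push 10): res(3,8)=14
after path 2 (6→3→8, push 2): res(3,8)=12
after path 3 (6→7→3→5→4→0→8, push 9): res(3,8)=12
after path 4 (6→7→3→8, push 1): res(3,8)=11
after path 5 (6→4→5→0→8, push 6): res(3,8)=11
after path 6 (6→4→5→3→8, push 3): res(3,8)=8
after path 7 (6→4→7→3→8, push 5): res(3,8)=3

Residual capacity of (3,8): 3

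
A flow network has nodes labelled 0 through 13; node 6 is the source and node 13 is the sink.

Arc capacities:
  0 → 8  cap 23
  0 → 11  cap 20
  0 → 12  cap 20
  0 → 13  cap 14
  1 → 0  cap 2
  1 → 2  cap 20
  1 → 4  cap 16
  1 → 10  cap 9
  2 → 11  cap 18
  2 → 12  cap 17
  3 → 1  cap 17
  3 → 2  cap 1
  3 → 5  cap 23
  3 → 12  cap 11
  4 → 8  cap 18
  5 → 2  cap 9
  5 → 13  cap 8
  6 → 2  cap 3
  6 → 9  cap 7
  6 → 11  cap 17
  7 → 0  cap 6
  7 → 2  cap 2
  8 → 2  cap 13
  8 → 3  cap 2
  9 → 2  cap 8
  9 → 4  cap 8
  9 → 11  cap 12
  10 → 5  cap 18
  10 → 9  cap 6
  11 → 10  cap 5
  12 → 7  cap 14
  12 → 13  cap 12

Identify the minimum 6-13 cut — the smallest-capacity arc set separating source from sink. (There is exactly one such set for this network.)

augment #1: 6→2→12→13 push 3
augment #2: 6→9→2→12→13 push 7
augment #3: 6→11→10→5→13 push 5
max flow = 15; residual-reachable set from 6 gives S-side
cut edges (S→T): {(6,2), (6,9), (11,10)} total cap 15

Min-cut arcs: {(6,2), (6,9), (11,10)} (total capacity 15)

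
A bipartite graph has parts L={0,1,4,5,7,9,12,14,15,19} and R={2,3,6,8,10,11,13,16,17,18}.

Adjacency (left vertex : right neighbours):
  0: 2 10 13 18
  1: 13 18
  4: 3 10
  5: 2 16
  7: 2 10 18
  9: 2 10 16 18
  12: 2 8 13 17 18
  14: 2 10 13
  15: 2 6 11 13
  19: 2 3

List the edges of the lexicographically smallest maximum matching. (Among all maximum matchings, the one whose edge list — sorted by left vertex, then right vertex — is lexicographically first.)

Lex-smallest maximum matching: {(0,2), (1,13), (4,3), (5,16), (7,10), (9,18), (12,8), (15,6)}

|M| = 8 (so the lex-smallest maximum matching has 8 edges)
process left vertices in ascending order; for each, take the smallest-labelled available neighbour that still permits 8 edges overall, or leave it unmatched if none does
lex-smallest matching: {0-2, 1-13, 4-3, 5-16, 7-10, 9-18, 12-8, 15-6}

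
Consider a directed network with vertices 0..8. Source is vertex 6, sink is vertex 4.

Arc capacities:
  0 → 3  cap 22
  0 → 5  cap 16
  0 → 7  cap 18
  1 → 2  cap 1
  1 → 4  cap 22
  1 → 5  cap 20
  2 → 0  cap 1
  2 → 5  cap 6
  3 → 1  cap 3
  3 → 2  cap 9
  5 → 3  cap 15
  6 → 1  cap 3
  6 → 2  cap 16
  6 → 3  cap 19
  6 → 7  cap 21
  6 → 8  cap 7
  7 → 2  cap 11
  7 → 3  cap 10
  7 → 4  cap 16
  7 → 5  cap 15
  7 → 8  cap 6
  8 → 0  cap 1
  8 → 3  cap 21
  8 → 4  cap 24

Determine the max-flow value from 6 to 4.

Maximum flow value: 35

augment #1: 6→1→4 bottleneck 3, total now 3
augment #2: 6→7→4 bottleneck 16, total now 19
augment #3: 6→8→4 bottleneck 7, total now 26
augment #4: 6→3→1→4 bottleneck 3, total now 29
augment #5: 6→7→8→4 bottleneck 5, total now 34
augment #6: 6→2→0→7→8→4 bottleneck 1, total now 35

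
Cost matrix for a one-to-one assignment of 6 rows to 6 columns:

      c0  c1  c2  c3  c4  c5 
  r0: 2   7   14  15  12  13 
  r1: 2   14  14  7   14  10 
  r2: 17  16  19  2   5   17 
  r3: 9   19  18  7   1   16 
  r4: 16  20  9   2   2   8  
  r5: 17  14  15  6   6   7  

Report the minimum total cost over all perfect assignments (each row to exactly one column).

Minimum assignment cost: 28

optimal assignment: row0→col1 (cost 7), row1→col0 (cost 2), row2→col3 (cost 2), row3→col4 (cost 1), row4→col2 (cost 9), row5→col5 (cost 7)
total = 7 + 2 + 2 + 1 + 9 + 7 = 28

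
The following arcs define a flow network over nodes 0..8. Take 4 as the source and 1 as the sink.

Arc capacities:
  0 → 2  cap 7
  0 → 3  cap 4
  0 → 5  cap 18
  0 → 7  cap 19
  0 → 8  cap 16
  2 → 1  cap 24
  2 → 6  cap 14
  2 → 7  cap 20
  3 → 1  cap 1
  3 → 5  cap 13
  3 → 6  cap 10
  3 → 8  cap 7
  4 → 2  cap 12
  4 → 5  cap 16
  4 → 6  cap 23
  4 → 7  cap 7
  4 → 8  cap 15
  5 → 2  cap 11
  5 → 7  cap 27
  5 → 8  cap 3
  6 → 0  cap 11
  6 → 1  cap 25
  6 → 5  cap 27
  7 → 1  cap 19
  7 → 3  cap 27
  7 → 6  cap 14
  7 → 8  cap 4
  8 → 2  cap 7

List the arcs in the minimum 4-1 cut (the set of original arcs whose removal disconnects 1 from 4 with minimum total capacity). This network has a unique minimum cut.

augment #1: 4→2→1 push 12
augment #2: 4→6→1 push 23
augment #3: 4→7→1 push 7
augment #4: 4→5→2→1 push 11
augment #5: 4→5→7→1 push 5
augment #6: 4→8→2→1 push 1
augment #7: 4→8→2→6→1 push 2
augment #8: 4→8→2→7→1 push 4
max flow = 65; residual-reachable set from 4 gives S-side
cut edges (S→T): {(4,2), (4,5), (4,6), (4,7), (8,2)} total cap 65

Min-cut arcs: {(4,2), (4,5), (4,6), (4,7), (8,2)} (total capacity 65)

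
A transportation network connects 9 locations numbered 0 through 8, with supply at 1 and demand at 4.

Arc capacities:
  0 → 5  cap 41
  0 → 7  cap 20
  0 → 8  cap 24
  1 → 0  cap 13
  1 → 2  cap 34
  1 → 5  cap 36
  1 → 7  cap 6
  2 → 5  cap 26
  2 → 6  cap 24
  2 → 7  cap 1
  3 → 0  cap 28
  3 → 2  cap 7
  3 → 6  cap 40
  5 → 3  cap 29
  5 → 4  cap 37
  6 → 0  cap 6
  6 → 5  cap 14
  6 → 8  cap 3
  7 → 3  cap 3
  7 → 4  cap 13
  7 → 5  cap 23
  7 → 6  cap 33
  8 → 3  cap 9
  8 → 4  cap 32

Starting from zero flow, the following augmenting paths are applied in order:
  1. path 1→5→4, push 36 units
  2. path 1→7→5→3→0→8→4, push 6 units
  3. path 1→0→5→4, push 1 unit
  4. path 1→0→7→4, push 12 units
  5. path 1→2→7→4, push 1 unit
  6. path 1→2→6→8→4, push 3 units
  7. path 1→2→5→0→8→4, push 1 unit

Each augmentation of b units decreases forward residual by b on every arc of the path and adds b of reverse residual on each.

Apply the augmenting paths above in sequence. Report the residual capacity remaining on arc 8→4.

Residual capacity of (8,4): 22

after path 1 (1→5→4, push 36): res(8,4)=32
after path 2 (1→7→5→3→0→8→4, push 6): res(8,4)=26
after path 3 (1→0→5→4, push 1): res(8,4)=26
after path 4 (1→0→7→4, push 12): res(8,4)=26
after path 5 (1→2→7→4, push 1): res(8,4)=26
after path 6 (1→2→6→8→4, push 3): res(8,4)=23
after path 7 (1→2→5→0→8→4, push 1): res(8,4)=22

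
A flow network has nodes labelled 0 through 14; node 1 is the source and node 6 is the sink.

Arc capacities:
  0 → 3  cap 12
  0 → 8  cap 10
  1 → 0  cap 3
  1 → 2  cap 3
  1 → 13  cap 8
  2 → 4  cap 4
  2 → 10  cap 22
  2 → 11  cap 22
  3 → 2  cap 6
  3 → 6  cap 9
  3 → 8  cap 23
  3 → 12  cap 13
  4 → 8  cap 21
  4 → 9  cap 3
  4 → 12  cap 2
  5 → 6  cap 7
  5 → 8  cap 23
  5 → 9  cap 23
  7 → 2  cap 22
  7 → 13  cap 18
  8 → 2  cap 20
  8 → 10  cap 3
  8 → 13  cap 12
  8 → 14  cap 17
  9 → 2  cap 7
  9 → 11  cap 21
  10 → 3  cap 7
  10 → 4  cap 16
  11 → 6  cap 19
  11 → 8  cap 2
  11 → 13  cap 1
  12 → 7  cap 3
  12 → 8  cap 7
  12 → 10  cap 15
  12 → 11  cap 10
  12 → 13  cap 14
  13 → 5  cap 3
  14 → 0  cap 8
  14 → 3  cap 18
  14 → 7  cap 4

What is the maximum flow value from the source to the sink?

Maximum flow value: 9

augment #1: 1→0→3→6 bottleneck 3, total now 3
augment #2: 1→2→11→6 bottleneck 3, total now 6
augment #3: 1→13→5→6 bottleneck 3, total now 9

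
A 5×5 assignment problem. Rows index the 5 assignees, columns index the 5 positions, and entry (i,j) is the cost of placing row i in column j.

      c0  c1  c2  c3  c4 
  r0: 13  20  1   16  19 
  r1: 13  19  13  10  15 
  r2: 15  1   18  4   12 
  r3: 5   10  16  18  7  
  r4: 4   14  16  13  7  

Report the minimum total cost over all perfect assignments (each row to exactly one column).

Minimum assignment cost: 23

optimal assignment: row0→col2 (cost 1), row1→col3 (cost 10), row2→col1 (cost 1), row3→col4 (cost 7), row4→col0 (cost 4)
total = 1 + 10 + 1 + 7 + 4 = 23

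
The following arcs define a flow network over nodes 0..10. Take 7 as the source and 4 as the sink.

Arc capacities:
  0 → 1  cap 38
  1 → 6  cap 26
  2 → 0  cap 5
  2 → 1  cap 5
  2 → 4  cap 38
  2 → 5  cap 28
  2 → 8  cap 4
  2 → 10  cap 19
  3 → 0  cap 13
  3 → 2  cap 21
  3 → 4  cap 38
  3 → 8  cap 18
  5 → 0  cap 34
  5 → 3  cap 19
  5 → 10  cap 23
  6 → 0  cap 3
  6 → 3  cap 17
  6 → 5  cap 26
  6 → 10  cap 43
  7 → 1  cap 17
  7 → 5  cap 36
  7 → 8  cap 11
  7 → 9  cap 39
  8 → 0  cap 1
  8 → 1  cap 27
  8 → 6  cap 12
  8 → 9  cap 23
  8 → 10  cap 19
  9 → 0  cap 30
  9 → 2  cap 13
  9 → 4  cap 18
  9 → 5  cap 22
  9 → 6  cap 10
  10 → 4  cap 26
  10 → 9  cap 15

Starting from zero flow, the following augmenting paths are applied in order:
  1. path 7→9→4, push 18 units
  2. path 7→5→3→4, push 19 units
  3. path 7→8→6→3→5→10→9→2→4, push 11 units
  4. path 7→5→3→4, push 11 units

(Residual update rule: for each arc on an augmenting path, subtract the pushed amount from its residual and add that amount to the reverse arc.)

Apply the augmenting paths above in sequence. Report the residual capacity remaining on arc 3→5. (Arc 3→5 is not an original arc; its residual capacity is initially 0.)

after path 1 (7→9→4, push 18): res(3,5)=0
after path 2 (7→5→3→4, push 19): res(3,5)=19
after path 3 (7→8→6→3→5→10→9→2→4, push 11): res(3,5)=8
after path 4 (7→5→3→4, push 11): res(3,5)=19

Residual capacity of (3,5): 19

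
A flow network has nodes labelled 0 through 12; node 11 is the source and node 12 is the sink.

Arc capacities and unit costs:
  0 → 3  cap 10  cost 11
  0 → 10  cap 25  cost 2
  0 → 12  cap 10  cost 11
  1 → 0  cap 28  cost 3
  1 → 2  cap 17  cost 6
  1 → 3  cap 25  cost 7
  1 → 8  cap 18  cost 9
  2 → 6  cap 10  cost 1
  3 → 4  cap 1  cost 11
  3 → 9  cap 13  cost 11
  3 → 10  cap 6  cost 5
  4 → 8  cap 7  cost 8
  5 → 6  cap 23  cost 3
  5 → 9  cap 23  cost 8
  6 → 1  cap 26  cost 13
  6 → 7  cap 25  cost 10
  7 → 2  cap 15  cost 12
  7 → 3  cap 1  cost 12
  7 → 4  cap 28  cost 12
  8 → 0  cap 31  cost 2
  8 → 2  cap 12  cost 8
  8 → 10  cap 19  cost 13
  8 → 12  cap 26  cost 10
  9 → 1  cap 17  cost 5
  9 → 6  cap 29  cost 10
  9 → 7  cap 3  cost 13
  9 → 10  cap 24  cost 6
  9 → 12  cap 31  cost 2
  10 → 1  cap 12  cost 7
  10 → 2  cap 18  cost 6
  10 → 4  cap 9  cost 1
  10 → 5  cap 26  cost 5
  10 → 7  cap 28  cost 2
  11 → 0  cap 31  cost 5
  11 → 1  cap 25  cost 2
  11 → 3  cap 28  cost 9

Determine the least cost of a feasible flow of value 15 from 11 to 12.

shortest-cost path #1: 11→0→12 push 10 @ unit cost 16 (adds 160)
shortest-cost path #2: 11→1→8→12 push 5 @ unit cost 21 (adds 105)
total cost = 265

Minimum cost for 15 units: 265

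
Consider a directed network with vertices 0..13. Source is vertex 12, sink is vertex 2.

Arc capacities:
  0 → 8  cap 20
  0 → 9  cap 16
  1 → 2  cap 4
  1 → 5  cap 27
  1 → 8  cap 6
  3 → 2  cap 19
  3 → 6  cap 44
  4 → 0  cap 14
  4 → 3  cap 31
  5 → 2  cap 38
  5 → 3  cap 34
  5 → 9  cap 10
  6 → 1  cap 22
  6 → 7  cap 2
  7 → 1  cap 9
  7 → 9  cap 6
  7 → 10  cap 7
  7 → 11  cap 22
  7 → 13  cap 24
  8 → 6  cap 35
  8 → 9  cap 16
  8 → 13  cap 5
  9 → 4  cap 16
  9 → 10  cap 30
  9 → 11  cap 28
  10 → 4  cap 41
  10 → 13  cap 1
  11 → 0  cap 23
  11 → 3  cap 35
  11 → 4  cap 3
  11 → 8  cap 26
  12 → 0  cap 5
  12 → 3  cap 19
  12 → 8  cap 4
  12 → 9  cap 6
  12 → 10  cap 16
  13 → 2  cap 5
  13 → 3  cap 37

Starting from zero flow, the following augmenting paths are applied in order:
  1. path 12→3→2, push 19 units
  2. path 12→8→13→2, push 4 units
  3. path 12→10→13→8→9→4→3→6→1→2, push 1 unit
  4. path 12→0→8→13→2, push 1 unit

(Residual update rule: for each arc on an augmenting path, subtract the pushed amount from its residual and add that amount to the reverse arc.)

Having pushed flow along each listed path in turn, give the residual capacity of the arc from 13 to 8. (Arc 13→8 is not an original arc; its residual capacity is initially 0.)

Residual capacity of (13,8): 4

after path 1 (12→3→2, push 19): res(13,8)=0
after path 2 (12→8→13→2, push 4): res(13,8)=4
after path 3 (12→10→13→8→9→4→3→6→1→2, push 1): res(13,8)=3
after path 4 (12→0→8→13→2, push 1): res(13,8)=4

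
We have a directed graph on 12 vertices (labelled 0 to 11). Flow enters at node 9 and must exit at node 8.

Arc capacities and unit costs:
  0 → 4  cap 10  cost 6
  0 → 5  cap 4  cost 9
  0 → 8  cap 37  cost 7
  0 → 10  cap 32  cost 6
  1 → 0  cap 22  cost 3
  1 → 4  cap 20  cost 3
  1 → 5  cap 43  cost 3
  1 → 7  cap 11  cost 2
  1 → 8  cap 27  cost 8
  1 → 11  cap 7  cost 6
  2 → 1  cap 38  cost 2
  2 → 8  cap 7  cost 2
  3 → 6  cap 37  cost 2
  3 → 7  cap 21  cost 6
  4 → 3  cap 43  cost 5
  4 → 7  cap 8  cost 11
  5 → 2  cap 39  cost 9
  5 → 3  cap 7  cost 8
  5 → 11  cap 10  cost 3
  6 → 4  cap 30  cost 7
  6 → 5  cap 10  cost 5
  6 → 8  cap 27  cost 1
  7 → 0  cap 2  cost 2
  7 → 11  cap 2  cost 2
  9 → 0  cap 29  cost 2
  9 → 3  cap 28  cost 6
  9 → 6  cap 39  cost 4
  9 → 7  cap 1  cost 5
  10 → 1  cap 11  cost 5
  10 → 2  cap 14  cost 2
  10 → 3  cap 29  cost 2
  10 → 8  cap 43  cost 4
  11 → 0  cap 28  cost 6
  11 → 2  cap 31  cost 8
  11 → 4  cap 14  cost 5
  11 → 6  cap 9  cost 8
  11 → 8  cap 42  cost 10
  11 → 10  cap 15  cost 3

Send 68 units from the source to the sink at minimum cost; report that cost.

shortest-cost path #1: 9→6→8 push 27 @ unit cost 5 (adds 135)
shortest-cost path #2: 9→0→8 push 29 @ unit cost 9 (adds 261)
shortest-cost path #3: 9→7→0→8 push 1 @ unit cost 14 (adds 14)
shortest-cost path #4: 9→6→5→11→10→8 push 10 @ unit cost 19 (adds 190)
shortest-cost path #5: 9→3→7→0→8 push 1 @ unit cost 21 (adds 21)
total cost = 621

Minimum cost for 68 units: 621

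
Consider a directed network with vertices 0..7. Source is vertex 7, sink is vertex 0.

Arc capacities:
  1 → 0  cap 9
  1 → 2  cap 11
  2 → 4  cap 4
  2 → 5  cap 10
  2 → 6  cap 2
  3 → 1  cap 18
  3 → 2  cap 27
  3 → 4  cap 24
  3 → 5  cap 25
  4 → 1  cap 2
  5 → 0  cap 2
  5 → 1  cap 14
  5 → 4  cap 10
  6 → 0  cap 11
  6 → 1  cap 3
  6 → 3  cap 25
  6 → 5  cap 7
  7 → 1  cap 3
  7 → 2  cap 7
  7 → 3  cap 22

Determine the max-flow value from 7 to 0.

augment #1: 7→1→0 bottleneck 3, total now 3
augment #2: 7→2→5→0 bottleneck 2, total now 5
augment #3: 7→2→6→0 bottleneck 2, total now 7
augment #4: 7→3→1→0 bottleneck 6, total now 13

Maximum flow value: 13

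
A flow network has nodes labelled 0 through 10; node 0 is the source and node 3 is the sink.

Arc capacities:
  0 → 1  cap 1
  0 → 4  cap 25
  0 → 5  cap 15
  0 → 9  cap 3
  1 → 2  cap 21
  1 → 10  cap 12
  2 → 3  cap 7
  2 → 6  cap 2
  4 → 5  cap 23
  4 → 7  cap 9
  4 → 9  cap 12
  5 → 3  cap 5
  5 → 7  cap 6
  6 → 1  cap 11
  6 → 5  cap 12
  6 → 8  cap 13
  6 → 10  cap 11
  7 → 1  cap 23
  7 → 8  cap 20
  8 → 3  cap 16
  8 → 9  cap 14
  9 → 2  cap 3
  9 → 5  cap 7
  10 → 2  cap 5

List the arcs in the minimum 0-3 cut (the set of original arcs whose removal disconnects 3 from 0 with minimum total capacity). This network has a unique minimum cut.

augment #1: 0→5→3 push 5
augment #2: 0→1→2→3 push 1
augment #3: 0→9→2→3 push 3
augment #4: 0→4→7→8→3 push 9
augment #5: 0→5→7→8→3 push 6
max flow = 24; residual-reachable set from 0 gives S-side
cut edges (S→T): {(0,1), (4,7), (5,3), (5,7), (9,2)} total cap 24

Min-cut arcs: {(0,1), (4,7), (5,3), (5,7), (9,2)} (total capacity 24)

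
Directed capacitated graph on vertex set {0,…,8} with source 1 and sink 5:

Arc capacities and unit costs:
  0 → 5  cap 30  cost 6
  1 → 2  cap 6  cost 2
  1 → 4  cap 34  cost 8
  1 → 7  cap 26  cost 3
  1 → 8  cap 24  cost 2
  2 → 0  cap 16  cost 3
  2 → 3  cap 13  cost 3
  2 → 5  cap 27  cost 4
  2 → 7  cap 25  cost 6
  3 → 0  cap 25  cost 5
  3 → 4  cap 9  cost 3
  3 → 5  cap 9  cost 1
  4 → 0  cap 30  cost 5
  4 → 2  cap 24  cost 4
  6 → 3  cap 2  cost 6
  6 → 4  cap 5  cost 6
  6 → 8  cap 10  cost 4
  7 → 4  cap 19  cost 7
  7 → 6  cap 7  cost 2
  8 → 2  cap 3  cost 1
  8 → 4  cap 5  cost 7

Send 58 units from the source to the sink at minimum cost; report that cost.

shortest-cost path #1: 1→2→5 push 6 @ unit cost 6 (adds 36)
shortest-cost path #2: 1→8→2→5 push 3 @ unit cost 7 (adds 21)
shortest-cost path #3: 1→7→6→3→5 push 2 @ unit cost 12 (adds 24)
shortest-cost path #4: 1→4→2→5 push 18 @ unit cost 16 (adds 288)
shortest-cost path #5: 1→4→2→3→5 push 6 @ unit cost 16 (adds 96)
shortest-cost path #6: 1→4→0→5 push 10 @ unit cost 19 (adds 190)
shortest-cost path #7: 1→8→4→0→5 push 5 @ unit cost 20 (adds 100)
shortest-cost path #8: 1→7→4→0→5 push 8 @ unit cost 21 (adds 168)
total cost = 923

Minimum cost for 58 units: 923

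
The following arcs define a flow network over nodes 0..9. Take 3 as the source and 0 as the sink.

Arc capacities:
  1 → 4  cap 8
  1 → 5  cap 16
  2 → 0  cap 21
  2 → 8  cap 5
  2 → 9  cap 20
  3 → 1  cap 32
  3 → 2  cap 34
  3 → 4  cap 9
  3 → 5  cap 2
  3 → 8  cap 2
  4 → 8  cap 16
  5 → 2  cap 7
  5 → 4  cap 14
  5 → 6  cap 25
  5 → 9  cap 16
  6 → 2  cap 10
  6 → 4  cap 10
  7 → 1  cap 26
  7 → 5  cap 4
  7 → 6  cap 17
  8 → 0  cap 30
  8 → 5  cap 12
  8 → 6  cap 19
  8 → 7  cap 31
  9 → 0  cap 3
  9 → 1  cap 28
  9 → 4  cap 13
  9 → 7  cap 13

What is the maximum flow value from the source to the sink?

Maximum flow value: 47

augment #1: 3→2→0 bottleneck 21, total now 21
augment #2: 3→8→0 bottleneck 2, total now 23
augment #3: 3→2→8→0 bottleneck 5, total now 28
augment #4: 3→2→9→0 bottleneck 3, total now 31
augment #5: 3→4→8→0 bottleneck 9, total now 40
augment #6: 3→1→4→8→0 bottleneck 7, total now 47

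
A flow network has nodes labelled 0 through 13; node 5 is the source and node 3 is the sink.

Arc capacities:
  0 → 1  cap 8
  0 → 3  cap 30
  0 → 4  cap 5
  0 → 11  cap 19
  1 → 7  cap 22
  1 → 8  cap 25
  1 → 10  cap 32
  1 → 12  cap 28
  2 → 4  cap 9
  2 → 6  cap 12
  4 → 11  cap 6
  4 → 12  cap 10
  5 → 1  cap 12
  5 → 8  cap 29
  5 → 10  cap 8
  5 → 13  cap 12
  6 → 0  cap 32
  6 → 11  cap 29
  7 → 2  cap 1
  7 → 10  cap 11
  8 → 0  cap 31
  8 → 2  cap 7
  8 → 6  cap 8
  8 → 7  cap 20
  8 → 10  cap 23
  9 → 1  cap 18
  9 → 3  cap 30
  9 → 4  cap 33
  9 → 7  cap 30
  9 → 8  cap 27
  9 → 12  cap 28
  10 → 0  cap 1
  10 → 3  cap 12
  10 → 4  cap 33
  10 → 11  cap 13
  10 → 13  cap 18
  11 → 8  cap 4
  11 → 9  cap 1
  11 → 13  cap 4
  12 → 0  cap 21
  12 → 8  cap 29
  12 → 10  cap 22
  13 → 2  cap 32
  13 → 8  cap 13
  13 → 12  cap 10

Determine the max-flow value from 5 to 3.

augment #1: 5→10→3 bottleneck 8, total now 8
augment #2: 5→1→10→3 bottleneck 4, total now 12
augment #3: 5→8→0→3 bottleneck 29, total now 41
augment #4: 5→1→8→0→3 bottleneck 1, total now 42
augment #5: 5→1→10→11→9→3 bottleneck 1, total now 43

Maximum flow value: 43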